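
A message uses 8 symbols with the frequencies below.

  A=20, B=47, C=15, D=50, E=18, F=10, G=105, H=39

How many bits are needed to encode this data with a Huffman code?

Greedily combine the two least-frequent nodes:
F(10) + C(15) → 25
E(18) + A(20) → 38
25 + 38 → 63
H(39) + B(47) → 86
D(50) + 63 → 113
86 + G(105) → 191
113 + 191 → 304
Each symbol's bit-cost is frequency × depth; summing gives 820 bits (equivalently 25 + 38 + 63 + 86 + 113 + 191 + 304).

820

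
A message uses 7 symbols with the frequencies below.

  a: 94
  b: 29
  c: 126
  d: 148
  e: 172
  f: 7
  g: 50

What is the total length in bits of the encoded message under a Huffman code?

Build the Huffman tree bottom-up:
f(7) + b(29) → 36
36 + g(50) → 86
86 + a(94) → 180
c(126) + d(148) → 274
e(172) + 180 → 352
274 + 352 → 626
The encoded length is the sum of every internal node's weight: 36 + 86 + 180 + 274 + 352 + 626 = 1554 bits.

1554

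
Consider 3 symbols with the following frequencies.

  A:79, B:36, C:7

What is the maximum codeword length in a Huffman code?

2

Merge the two lowest-weight nodes at each step:
combine C(7), B(36) → 43
combine 43, A(79) → 122
The rarest symbols sit at the bottom; the longest codeword is 2 bits.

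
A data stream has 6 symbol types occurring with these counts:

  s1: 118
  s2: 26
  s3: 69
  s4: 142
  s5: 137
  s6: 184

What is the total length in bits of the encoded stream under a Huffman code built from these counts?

Build the Huffman tree bottom-up:
s2(26) + s3(69) → 95
95 + s1(118) → 213
s5(137) + s4(142) → 279
s6(184) + 213 → 397
279 + 397 → 676
Total encoded bits = sum of merged weights = 95 + 213 + 279 + 397 + 676 = 1660.

1660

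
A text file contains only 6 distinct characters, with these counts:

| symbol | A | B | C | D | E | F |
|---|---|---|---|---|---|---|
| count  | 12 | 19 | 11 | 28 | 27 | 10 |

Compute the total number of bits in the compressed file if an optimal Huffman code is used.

266

Build the Huffman tree bottom-up:
F(10) + C(11) → 21
A(12) + B(19) → 31
21 + E(27) → 48
D(28) + 31 → 59
48 + 59 → 107
Total encoded bits = sum of merged weights = 21 + 31 + 48 + 59 + 107 = 266.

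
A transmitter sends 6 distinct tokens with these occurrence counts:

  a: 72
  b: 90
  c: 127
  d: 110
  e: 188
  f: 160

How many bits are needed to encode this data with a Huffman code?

Merge the two smallest weights repeatedly:
combine a(72), b(90) → 162
combine d(110), c(127) → 237
combine f(160), 162 → 322
combine e(188), 237 → 425
combine 322, 425 → 747
Each symbol's bit-cost is frequency × depth; summing gives 1893 bits (equivalently 162 + 237 + 322 + 425 + 747).

1893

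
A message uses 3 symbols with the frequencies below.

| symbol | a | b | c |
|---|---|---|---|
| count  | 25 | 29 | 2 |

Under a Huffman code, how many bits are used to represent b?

1

Build the tree from the bottom:
c(2) + a(25) → 27
27 + b(29) → 56
b is a child of the root — depth 1, so its codeword is a single bit.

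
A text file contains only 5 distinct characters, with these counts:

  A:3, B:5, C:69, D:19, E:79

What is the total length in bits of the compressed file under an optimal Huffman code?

Greedily combine the two least-frequent nodes:
merge A(3) and B(5): 8
merge 8 and D(19): 27
merge 27 and C(69): 96
merge E(79) and 96: 175
Total encoded bits = sum of merged weights = 8 + 27 + 96 + 175 = 306.

306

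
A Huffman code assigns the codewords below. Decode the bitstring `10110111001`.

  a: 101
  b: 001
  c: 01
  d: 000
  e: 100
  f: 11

aafb

Read left to right; each codeword is recognised as soon as it completes (prefix code):
  101→a | 101→a | 11→f | 001→b
Decoded message: aafb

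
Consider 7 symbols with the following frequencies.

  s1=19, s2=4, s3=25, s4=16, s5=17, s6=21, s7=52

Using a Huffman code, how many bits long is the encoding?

Greedily combine the two least-frequent nodes:
combine s2(4), s4(16) → 20
combine s5(17), s1(19) → 36
combine 20, s6(21) → 41
combine s3(25), 36 → 61
combine 41, s7(52) → 93
combine 61, 93 → 154
The encoded length is the sum of every internal node's weight: 20 + 36 + 41 + 61 + 93 + 154 = 405 bits.

405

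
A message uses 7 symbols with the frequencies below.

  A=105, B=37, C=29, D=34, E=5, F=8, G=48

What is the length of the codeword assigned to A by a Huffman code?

Huffman merges, smallest pair first:
merge E(5) and F(8): 13
merge 13 and C(29): 42
merge D(34) and B(37): 71
merge 42 and G(48): 90
merge 71 and 90: 161
merge A(105) and 161: 266
A is a child of the root — depth 1, so its codeword is a single bit.

1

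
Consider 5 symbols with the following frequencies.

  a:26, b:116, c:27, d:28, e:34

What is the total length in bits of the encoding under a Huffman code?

Merge the two smallest weights repeatedly:
merge a(26) and c(27): 53
merge d(28) and e(34): 62
merge 53 and 62: 115
merge 115 and b(116): 231
Total encoded bits = sum of merged weights = 53 + 62 + 115 + 231 = 461.

461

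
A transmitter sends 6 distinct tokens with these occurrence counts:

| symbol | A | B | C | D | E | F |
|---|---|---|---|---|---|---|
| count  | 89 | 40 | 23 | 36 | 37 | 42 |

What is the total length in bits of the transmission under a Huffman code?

670

Greedily combine the two least-frequent nodes:
merge C(23) and D(36): 59
merge E(37) and B(40): 77
merge F(42) and 59: 101
merge 77 and A(89): 166
merge 101 and 166: 267
The encoded length is the sum of every internal node's weight: 59 + 77 + 101 + 166 + 267 = 670 bits.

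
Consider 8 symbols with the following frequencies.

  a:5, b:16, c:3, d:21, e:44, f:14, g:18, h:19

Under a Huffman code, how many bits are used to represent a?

Huffman merges, smallest pair first:
combine c(3), a(5) → 8
combine 8, f(14) → 22
combine b(16), g(18) → 34
combine h(19), d(21) → 40
combine 22, 34 → 56
combine 40, e(44) → 84
combine 56, 84 → 140
a's leaf is at depth 4, giving a 4-bit codeword.

4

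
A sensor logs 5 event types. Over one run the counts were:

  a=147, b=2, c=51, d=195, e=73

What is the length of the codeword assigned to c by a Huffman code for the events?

4

Huffman merges, smallest pair first:
combine b(2), c(51) → 53
combine 53, e(73) → 126
combine 126, a(147) → 273
combine d(195), 273 → 468
c sits 4 levels below the root, so its codeword is 4 bits.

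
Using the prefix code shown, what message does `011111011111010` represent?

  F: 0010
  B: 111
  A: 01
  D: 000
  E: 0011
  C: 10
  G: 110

Read left to right; each codeword is recognised as soon as it completes (prefix code):
  01→A | 111→B | 10→C | 111→B | 110→G | 10→C
Decoded message: ABCBGC

ABCBGC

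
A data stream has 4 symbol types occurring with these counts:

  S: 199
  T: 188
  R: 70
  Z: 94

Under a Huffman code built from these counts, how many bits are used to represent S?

Repeatedly merge the two smallest:
merge R(70) and Z(94): 164
merge 164 and T(188): 352
merge S(199) and 352: 551
S is merged only at the final step, so code length = 1.

1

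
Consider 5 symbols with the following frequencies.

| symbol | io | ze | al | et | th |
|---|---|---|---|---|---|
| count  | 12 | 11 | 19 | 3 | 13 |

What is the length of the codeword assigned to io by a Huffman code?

Repeatedly merge the two smallest:
merge et(3) and ze(11): 14
merge io(12) and th(13): 25
merge 14 and al(19): 33
merge 25 and 33: 58
io sits 2 levels below the root, so its codeword is 2 bits.

2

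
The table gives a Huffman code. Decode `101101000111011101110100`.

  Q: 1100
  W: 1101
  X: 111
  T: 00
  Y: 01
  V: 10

VWTYWWWT

Read left to right; each codeword is recognised as soon as it completes (prefix code):
  10→V | 1101→W | 00→T | 01→Y | 1101→W | 1101→W | 1101→W | 00→T
Decoded message: VWTYWWWT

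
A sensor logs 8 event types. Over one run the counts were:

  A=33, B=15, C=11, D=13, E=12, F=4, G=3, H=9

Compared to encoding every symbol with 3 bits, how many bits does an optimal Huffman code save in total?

Fixed-length: 3 bits × 100 symbols = 300 bits.
Huffman merges:
combine G(3), F(4) → 7
combine 7, H(9) → 16
combine C(11), E(12) → 23
combine D(13), B(15) → 28
combine 16, 23 → 39
combine 28, A(33) → 61
combine 39, 61 → 100
Huffman total = 7 + 16 + 23 + 28 + 39 + 61 + 100 = 274 bits.
Saving = 300 − 274 = 26 bits.

26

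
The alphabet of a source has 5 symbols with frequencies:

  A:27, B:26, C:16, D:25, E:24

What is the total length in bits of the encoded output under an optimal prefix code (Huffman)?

Merge the two smallest weights repeatedly:
combine C(16), E(24) → 40
combine D(25), B(26) → 51
combine A(27), 40 → 67
combine 51, 67 → 118
The encoded length is the sum of every internal node's weight: 40 + 51 + 67 + 118 = 276 bits.

276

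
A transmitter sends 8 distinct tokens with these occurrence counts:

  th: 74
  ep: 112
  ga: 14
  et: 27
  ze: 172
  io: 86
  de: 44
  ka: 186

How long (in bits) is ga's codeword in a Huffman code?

5

Repeatedly merge the two smallest:
combine ga(14), et(27) → 41
combine 41, de(44) → 85
combine th(74), 85 → 159
combine io(86), ep(112) → 198
combine 159, ze(172) → 331
combine ka(186), 198 → 384
combine 331, 384 → 715
ga's leaf is at depth 5, giving a 5-bit codeword.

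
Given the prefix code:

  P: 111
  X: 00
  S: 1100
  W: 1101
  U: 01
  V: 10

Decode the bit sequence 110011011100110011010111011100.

SWSSWUWS

Read left to right; each codeword is recognised as soon as it completes (prefix code):
  1100→S | 1101→W | 1100→S | 1100→S | 1101→W | 01→U | 1101→W | 1100→S
Decoded message: SWSSWUWS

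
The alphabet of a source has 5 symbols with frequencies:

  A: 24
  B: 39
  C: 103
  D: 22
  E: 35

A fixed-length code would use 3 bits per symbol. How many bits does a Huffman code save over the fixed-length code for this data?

Fixed-length: 3 bits × 223 symbols = 669 bits.
Huffman merges:
D(22) + A(24) → 46
E(35) + B(39) → 74
46 + 74 → 120
C(103) + 120 → 223
Huffman total = 46 + 74 + 120 + 223 = 463 bits.
Saving = 669 − 463 = 206 bits.

206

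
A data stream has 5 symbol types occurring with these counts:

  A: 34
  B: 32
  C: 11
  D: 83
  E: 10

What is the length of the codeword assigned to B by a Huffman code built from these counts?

3

Huffman merges, smallest pair first:
E(10) + C(11) → 21
21 + B(32) → 53
A(34) + 53 → 87
D(83) + 87 → 170
The subtree containing B is merged 3 times, so code length = 3.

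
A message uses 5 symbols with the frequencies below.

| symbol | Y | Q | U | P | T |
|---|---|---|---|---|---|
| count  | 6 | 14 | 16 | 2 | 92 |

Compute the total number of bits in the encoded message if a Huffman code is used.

198

Build the Huffman tree bottom-up:
P(2) + Y(6) → 8
8 + Q(14) → 22
U(16) + 22 → 38
38 + T(92) → 130
Total encoded bits = sum of merged weights = 8 + 22 + 38 + 130 = 198.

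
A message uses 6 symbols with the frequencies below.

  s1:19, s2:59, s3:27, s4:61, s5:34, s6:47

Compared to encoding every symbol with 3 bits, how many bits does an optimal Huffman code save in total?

121

Fixed-length: 3 bits × 247 symbols = 741 bits.
Huffman merges:
merge s1(19) and s3(27): 46
merge s5(34) and 46: 80
merge s6(47) and s2(59): 106
merge s4(61) and 80: 141
merge 106 and 141: 247
Huffman total = 46 + 80 + 106 + 141 + 247 = 620 bits.
Saving = 741 − 620 = 121 bits.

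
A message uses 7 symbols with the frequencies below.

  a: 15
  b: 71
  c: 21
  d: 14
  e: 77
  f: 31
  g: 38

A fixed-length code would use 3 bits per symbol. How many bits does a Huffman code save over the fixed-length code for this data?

119

Fixed-length: 3 bits × 267 symbols = 801 bits.
Huffman merges:
d(14) + a(15) → 29
c(21) + 29 → 50
f(31) + g(38) → 69
50 + 69 → 119
b(71) + e(77) → 148
119 + 148 → 267
Huffman total = 29 + 50 + 69 + 119 + 148 + 267 = 682 bits.
Saving = 801 − 682 = 119 bits.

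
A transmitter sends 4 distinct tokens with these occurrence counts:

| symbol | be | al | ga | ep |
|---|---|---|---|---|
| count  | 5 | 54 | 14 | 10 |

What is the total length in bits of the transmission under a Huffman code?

127

Build the Huffman tree bottom-up:
combine be(5), ep(10) → 15
combine ga(14), 15 → 29
combine 29, al(54) → 83
Each symbol's bit-cost is frequency × depth; summing gives 127 bits (equivalently 15 + 29 + 83).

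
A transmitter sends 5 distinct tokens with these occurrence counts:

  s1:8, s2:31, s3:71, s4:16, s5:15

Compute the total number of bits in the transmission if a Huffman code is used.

Greedily combine the two least-frequent nodes:
s1(8) + s5(15) → 23
s4(16) + 23 → 39
s2(31) + 39 → 70
70 + s3(71) → 141
Each symbol's bit-cost is frequency × depth; summing gives 273 bits (equivalently 23 + 39 + 70 + 141).

273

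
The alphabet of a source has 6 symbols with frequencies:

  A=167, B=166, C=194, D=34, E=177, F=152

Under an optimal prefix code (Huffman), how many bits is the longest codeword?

3

Merge the two lowest-weight nodes at each step:
combine D(34), F(152) → 186
combine B(166), A(167) → 333
combine E(177), 186 → 363
combine C(194), 333 → 527
combine 363, 527 → 890
The rarest symbols sit at the bottom; the longest codeword is 3 bits.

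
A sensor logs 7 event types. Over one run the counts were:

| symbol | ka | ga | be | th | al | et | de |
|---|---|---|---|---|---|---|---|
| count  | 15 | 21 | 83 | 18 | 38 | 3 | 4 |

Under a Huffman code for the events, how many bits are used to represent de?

Huffman merges, smallest pair first:
et(3) + de(4) → 7
7 + ka(15) → 22
th(18) + ga(21) → 39
22 + al(38) → 60
39 + 60 → 99
be(83) + 99 → 182
de's leaf is at depth 5, giving a 5-bit codeword.

5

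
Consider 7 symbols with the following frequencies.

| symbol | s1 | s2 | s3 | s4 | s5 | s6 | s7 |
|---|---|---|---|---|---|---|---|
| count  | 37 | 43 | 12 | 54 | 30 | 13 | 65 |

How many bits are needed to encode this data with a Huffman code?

668

Merge the two smallest weights repeatedly:
combine s3(12), s6(13) → 25
combine 25, s5(30) → 55
combine s1(37), s2(43) → 80
combine s4(54), 55 → 109
combine s7(65), 80 → 145
combine 109, 145 → 254
Total encoded bits = sum of merged weights = 25 + 55 + 80 + 109 + 145 + 254 = 668.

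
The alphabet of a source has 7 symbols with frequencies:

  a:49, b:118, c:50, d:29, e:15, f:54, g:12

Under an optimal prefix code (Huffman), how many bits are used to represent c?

Build the tree from the bottom:
combine g(12), e(15) → 27
combine 27, d(29) → 56
combine a(49), c(50) → 99
combine f(54), 56 → 110
combine 99, 110 → 209
combine b(118), 209 → 327
c's leaf is at depth 3, giving a 3-bit codeword.

3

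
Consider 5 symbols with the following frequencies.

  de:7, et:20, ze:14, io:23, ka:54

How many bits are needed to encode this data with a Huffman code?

Greedily combine the two least-frequent nodes:
merge de(7) and ze(14): 21
merge et(20) and 21: 41
merge io(23) and 41: 64
merge ka(54) and 64: 118
Total encoded bits = sum of merged weights = 21 + 41 + 64 + 118 = 244.

244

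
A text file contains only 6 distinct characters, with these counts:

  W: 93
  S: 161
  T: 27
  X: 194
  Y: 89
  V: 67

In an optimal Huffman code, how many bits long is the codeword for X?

Build the tree from the bottom:
merge T(27) and V(67): 94
merge Y(89) and W(93): 182
merge 94 and S(161): 255
merge 182 and X(194): 376
merge 255 and 376: 631
X sits 2 levels below the root, so its codeword is 2 bits.

2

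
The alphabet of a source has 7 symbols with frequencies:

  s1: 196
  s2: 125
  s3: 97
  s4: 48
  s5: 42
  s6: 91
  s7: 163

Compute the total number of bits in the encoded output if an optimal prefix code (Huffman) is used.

Merge the two smallest weights repeatedly:
s5(42) + s4(48) → 90
90 + s6(91) → 181
s3(97) + s2(125) → 222
s7(163) + 181 → 344
s1(196) + 222 → 418
344 + 418 → 762
The encoded length is the sum of every internal node's weight: 90 + 181 + 222 + 344 + 418 + 762 = 2017 bits.

2017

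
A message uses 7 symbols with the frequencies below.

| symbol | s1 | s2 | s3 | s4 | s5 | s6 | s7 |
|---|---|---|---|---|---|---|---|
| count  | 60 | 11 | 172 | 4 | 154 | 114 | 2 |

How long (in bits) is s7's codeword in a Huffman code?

5

Repeatedly merge the two smallest:
combine s7(2), s4(4) → 6
combine 6, s2(11) → 17
combine 17, s1(60) → 77
combine 77, s6(114) → 191
combine s5(154), s3(172) → 326
combine 191, 326 → 517
s7 sits 5 levels below the root, so its codeword is 5 bits.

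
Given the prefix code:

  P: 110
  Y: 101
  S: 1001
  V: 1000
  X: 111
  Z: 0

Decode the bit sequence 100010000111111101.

Read left to right; each codeword is recognised as soon as it completes (prefix code):
  1000→V | 1000→V | 0→Z | 111→X | 111→X | 101→Y
Decoded message: VVZXXY

VVZXXY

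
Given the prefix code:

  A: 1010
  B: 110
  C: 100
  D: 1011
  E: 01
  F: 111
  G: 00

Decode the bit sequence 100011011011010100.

CEDEAC

Read left to right; each codeword is recognised as soon as it completes (prefix code):
  100→C | 01→E | 1011→D | 01→E | 1010→A | 100→C
Decoded message: CEDEAC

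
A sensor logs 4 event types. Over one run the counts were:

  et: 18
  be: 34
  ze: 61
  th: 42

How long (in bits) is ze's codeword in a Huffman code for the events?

1

Huffman merges, smallest pair first:
combine et(18), be(34) → 52
combine th(42), 52 → 94
combine ze(61), 94 → 155
ze is merged only at the final step, so code length = 1.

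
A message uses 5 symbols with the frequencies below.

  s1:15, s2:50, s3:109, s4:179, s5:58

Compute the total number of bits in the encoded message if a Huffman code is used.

831

Build the Huffman tree bottom-up:
combine s1(15), s2(50) → 65
combine s5(58), 65 → 123
combine s3(109), 123 → 232
combine s4(179), 232 → 411
The encoded length is the sum of every internal node's weight: 65 + 123 + 232 + 411 = 831 bits.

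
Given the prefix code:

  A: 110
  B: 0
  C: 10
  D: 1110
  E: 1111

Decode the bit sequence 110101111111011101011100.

Read left to right; each codeword is recognised as soon as it completes (prefix code):
  110→A | 10→C | 1111→E | 1110→D | 1110→D | 10→C | 1110→D | 0→B
Decoded message: ACEDDCDB

ACEDDCDB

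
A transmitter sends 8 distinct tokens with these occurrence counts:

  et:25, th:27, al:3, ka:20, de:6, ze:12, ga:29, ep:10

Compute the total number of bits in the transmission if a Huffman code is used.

Merge the two smallest weights repeatedly:
combine al(3), de(6) → 9
combine 9, ep(10) → 19
combine ze(12), 19 → 31
combine ka(20), et(25) → 45
combine th(27), ga(29) → 56
combine 31, 45 → 76
combine 56, 76 → 132
The encoded length is the sum of every internal node's weight: 9 + 19 + 31 + 45 + 56 + 76 + 132 = 368 bits.

368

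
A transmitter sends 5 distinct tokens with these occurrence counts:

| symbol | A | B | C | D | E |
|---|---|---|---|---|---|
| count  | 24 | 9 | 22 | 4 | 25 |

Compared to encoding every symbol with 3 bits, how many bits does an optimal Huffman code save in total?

Fixed-length: 3 bits × 84 symbols = 252 bits.
Huffman merges:
combine D(4), B(9) → 13
combine 13, C(22) → 35
combine A(24), E(25) → 49
combine 35, 49 → 84
Huffman total = 13 + 35 + 49 + 84 = 181 bits.
Saving = 252 − 181 = 71 bits.

71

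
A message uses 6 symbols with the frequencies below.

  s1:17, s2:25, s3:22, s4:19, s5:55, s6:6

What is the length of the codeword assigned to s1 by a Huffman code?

Repeatedly merge the two smallest:
combine s6(6), s1(17) → 23
combine s4(19), s3(22) → 41
combine 23, s2(25) → 48
combine 41, 48 → 89
combine s5(55), 89 → 144
s1's leaf is at depth 4, giving a 4-bit codeword.

4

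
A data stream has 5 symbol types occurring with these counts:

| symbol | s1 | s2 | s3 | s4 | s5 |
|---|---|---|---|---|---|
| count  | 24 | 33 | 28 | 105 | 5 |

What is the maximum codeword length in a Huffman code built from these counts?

Merge the two lowest-weight nodes at each step:
s5(5) + s1(24) → 29
s3(28) + 29 → 57
s2(33) + 57 → 90
90 + s4(105) → 195
The rarest symbols sit at the bottom; the longest codeword is 4 bits.

4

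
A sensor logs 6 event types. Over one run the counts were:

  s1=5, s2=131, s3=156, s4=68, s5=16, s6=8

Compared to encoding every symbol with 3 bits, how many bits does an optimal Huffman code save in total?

Fixed-length: 3 bits × 384 symbols = 1152 bits.
Huffman merges:
merge s1(5) and s6(8): 13
merge 13 and s5(16): 29
merge 29 and s4(68): 97
merge 97 and s2(131): 228
merge s3(156) and 228: 384
Huffman total = 13 + 29 + 97 + 228 + 384 = 751 bits.
Saving = 1152 − 751 = 401 bits.

401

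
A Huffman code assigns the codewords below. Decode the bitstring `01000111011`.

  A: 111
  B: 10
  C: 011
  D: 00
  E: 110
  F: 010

FDAC

Read left to right; each codeword is recognised as soon as it completes (prefix code):
  010→F | 00→D | 111→A | 011→C
Decoded message: FDAC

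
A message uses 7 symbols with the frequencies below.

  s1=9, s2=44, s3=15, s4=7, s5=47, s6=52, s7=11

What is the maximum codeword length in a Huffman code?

Merge the two lowest-weight nodes at each step:
combine s4(7), s1(9) → 16
combine s7(11), s3(15) → 26
combine 16, 26 → 42
combine 42, s2(44) → 86
combine s5(47), s6(52) → 99
combine 86, 99 → 185
The rarest symbols sit at the bottom; the longest codeword is 4 bits.

4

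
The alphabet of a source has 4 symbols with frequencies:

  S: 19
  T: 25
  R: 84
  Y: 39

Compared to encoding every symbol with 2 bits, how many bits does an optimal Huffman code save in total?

40

Fixed-length: 2 bits × 167 symbols = 334 bits.
Huffman merges:
combine S(19), T(25) → 44
combine Y(39), 44 → 83
combine 83, R(84) → 167
Huffman total = 44 + 83 + 167 = 294 bits.
Saving = 334 − 294 = 40 bits.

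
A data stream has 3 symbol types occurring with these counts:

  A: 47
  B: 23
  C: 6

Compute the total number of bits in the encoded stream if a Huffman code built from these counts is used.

105

Merge the two smallest weights repeatedly:
combine C(6), B(23) → 29
combine 29, A(47) → 76
Total encoded bits = sum of merged weights = 29 + 76 = 105.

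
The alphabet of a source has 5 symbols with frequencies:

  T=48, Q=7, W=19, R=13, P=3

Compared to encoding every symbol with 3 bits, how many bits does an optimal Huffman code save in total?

Fixed-length: 3 bits × 90 symbols = 270 bits.
Huffman merges:
combine P(3), Q(7) → 10
combine 10, R(13) → 23
combine W(19), 23 → 42
combine 42, T(48) → 90
Huffman total = 10 + 23 + 42 + 90 = 165 bits.
Saving = 270 − 165 = 105 bits.

105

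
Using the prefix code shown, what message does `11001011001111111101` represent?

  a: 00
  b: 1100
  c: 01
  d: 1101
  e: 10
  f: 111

bebffd

Read left to right; each codeword is recognised as soon as it completes (prefix code):
  1100→b | 10→e | 1100→b | 111→f | 111→f | 1101→d
Decoded message: bebffd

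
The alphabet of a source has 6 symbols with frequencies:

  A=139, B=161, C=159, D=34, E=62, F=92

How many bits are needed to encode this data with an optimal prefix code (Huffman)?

Greedily combine the two least-frequent nodes:
combine D(34), E(62) → 96
combine F(92), 96 → 188
combine A(139), C(159) → 298
combine B(161), 188 → 349
combine 298, 349 → 647
Each symbol's bit-cost is frequency × depth; summing gives 1578 bits (equivalently 96 + 188 + 298 + 349 + 647).

1578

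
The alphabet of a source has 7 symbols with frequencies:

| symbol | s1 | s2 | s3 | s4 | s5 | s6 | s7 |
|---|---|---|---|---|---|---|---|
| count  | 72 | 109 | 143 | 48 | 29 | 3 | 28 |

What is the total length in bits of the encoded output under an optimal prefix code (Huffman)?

Build the Huffman tree bottom-up:
combine s6(3), s7(28) → 31
combine s5(29), 31 → 60
combine s4(48), 60 → 108
combine s1(72), 108 → 180
combine s2(109), s3(143) → 252
combine 180, 252 → 432
Total encoded bits = sum of merged weights = 31 + 60 + 108 + 180 + 252 + 432 = 1063.

1063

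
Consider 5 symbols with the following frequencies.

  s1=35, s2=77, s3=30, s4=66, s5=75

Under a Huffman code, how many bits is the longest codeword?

Merge the two lowest-weight nodes at each step:
merge s3(30) and s1(35): 65
merge 65 and s4(66): 131
merge s5(75) and s2(77): 152
merge 131 and 152: 283
The rarest symbols sit at the bottom; the longest codeword is 3 bits.

3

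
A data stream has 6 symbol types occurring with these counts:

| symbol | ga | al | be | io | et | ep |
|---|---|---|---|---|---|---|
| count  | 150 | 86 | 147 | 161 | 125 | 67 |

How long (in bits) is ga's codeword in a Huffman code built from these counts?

2

Huffman merges, smallest pair first:
combine ep(67), al(86) → 153
combine et(125), be(147) → 272
combine ga(150), 153 → 303
combine io(161), 272 → 433
combine 303, 433 → 736
ga sits 2 levels below the root, so its codeword is 2 bits.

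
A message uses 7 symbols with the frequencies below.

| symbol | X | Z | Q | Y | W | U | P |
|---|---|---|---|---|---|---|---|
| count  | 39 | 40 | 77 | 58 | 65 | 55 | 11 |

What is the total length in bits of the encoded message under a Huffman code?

943

Build the Huffman tree bottom-up:
merge P(11) and X(39): 50
merge Z(40) and 50: 90
merge U(55) and Y(58): 113
merge W(65) and Q(77): 142
merge 90 and 113: 203
merge 142 and 203: 345
Each symbol's bit-cost is frequency × depth; summing gives 943 bits (equivalently 50 + 90 + 113 + 142 + 203 + 345).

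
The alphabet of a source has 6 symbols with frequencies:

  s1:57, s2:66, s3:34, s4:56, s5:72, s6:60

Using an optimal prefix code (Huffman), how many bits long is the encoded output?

897

Greedily combine the two least-frequent nodes:
s3(34) + s4(56) → 90
s1(57) + s6(60) → 117
s2(66) + s5(72) → 138
90 + 117 → 207
138 + 207 → 345
The encoded length is the sum of every internal node's weight: 90 + 117 + 138 + 207 + 345 = 897 bits.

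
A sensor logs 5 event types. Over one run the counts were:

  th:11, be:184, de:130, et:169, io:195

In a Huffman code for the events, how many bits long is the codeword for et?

Huffman merges, smallest pair first:
combine th(11), de(130) → 141
combine 141, et(169) → 310
combine be(184), io(195) → 379
combine 310, 379 → 689
et's leaf is at depth 2, giving a 2-bit codeword.

2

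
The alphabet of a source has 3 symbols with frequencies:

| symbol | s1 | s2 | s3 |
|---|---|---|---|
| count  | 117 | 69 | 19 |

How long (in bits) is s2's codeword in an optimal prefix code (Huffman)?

2

Build the tree from the bottom:
combine s3(19), s2(69) → 88
combine 88, s1(117) → 205
s2's leaf is at depth 2, giving a 2-bit codeword.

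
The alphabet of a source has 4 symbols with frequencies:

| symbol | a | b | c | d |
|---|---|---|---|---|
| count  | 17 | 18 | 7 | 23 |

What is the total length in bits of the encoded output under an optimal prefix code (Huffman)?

Build the Huffman tree bottom-up:
combine c(7), a(17) → 24
combine b(18), d(23) → 41
combine 24, 41 → 65
The encoded length is the sum of every internal node's weight: 24 + 41 + 65 = 130 bits.

130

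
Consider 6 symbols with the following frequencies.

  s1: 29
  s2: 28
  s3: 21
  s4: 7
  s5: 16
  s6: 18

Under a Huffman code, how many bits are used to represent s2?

2

Huffman merges, smallest pair first:
combine s4(7), s5(16) → 23
combine s6(18), s3(21) → 39
combine 23, s2(28) → 51
combine s1(29), 39 → 68
combine 51, 68 → 119
s2 sits 2 levels below the root, so its codeword is 2 bits.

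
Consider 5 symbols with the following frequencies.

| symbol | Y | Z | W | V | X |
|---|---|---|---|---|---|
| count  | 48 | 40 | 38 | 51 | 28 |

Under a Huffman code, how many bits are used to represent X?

3

Huffman merges, smallest pair first:
X(28) + W(38) → 66
Z(40) + Y(48) → 88
V(51) + 66 → 117
88 + 117 → 205
X sits 3 levels below the root, so its codeword is 3 bits.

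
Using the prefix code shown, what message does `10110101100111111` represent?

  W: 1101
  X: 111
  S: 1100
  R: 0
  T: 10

TWRSXX

Read left to right; each codeword is recognised as soon as it completes (prefix code):
  10→T | 1101→W | 0→R | 1100→S | 111→X | 111→X
Decoded message: TWRSXX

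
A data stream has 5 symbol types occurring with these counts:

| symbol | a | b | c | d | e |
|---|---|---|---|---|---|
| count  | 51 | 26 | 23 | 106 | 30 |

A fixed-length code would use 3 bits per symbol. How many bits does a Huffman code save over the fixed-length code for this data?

214

Fixed-length: 3 bits × 236 symbols = 708 bits.
Huffman merges:
c(23) + b(26) → 49
e(30) + 49 → 79
a(51) + 79 → 130
d(106) + 130 → 236
Huffman total = 49 + 79 + 130 + 236 = 494 bits.
Saving = 708 − 494 = 214 bits.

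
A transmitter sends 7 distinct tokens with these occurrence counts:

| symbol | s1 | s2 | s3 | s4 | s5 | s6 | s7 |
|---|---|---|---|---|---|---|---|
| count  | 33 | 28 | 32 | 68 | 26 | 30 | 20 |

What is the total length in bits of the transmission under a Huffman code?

Merge the two smallest weights repeatedly:
merge s7(20) and s5(26): 46
merge s2(28) and s6(30): 58
merge s3(32) and s1(33): 65
merge 46 and 58: 104
merge 65 and s4(68): 133
merge 104 and 133: 237
The encoded length is the sum of every internal node's weight: 46 + 58 + 65 + 104 + 133 + 237 = 643 bits.

643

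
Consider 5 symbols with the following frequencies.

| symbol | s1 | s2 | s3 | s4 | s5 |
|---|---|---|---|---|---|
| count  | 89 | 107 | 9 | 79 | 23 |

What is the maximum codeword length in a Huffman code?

Merge the two lowest-weight nodes at each step:
combine s3(9), s5(23) → 32
combine 32, s4(79) → 111
combine s1(89), s2(107) → 196
combine 111, 196 → 307
The rarest symbols sit at the bottom; the longest codeword is 3 bits.

3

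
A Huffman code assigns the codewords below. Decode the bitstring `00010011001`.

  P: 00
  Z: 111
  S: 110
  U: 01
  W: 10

Read left to right; each codeword is recognised as soon as it completes (prefix code):
  00→P | 01→U | 00→P | 110→S | 01→U
Decoded message: PUPSU

PUPSU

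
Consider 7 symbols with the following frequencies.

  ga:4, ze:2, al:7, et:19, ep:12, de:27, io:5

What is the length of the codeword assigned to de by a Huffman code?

2

Repeatedly merge the two smallest:
ze(2) + ga(4) → 6
io(5) + 6 → 11
al(7) + 11 → 18
ep(12) + 18 → 30
et(19) + de(27) → 46
30 + 46 → 76
The subtree containing de is merged 2 times, so code length = 2.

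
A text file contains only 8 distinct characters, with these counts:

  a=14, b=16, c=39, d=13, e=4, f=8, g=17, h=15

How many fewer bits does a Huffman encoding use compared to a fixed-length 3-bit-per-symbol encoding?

27

Fixed-length: 3 bits × 126 symbols = 378 bits.
Huffman merges:
e(4) + f(8) → 12
12 + d(13) → 25
a(14) + h(15) → 29
b(16) + g(17) → 33
25 + 29 → 54
33 + c(39) → 72
54 + 72 → 126
Huffman total = 12 + 25 + 29 + 33 + 54 + 72 + 126 = 351 bits.
Saving = 378 − 351 = 27 bits.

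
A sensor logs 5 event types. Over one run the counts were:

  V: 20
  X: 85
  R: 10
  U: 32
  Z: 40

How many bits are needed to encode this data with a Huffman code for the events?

Merge the two smallest weights repeatedly:
merge R(10) and V(20): 30
merge 30 and U(32): 62
merge Z(40) and 62: 102
merge X(85) and 102: 187
Total encoded bits = sum of merged weights = 30 + 62 + 102 + 187 = 381.

381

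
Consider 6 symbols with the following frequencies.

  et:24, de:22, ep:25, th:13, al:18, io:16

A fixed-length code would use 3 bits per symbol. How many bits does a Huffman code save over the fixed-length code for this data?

49

Fixed-length: 3 bits × 118 symbols = 354 bits.
Huffman merges:
merge th(13) and io(16): 29
merge al(18) and de(22): 40
merge et(24) and ep(25): 49
merge 29 and 40: 69
merge 49 and 69: 118
Huffman total = 29 + 40 + 49 + 69 + 118 = 305 bits.
Saving = 354 − 305 = 49 bits.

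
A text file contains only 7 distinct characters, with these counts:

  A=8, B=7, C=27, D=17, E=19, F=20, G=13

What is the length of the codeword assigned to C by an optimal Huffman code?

2

Huffman merges, smallest pair first:
B(7) + A(8) → 15
G(13) + 15 → 28
D(17) + E(19) → 36
F(20) + C(27) → 47
28 + 36 → 64
47 + 64 → 111
C sits 2 levels below the root, so its codeword is 2 bits.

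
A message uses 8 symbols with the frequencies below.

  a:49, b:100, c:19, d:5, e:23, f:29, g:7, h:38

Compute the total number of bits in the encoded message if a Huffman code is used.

Greedily combine the two least-frequent nodes:
merge d(5) and g(7): 12
merge 12 and c(19): 31
merge e(23) and f(29): 52
merge 31 and h(38): 69
merge a(49) and 52: 101
merge 69 and b(100): 169
merge 101 and 169: 270
The encoded length is the sum of every internal node's weight: 12 + 31 + 52 + 69 + 101 + 169 + 270 = 704 bits.

704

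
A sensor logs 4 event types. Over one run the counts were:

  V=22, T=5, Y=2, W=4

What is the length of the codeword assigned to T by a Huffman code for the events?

2

Huffman merges, smallest pair first:
combine Y(2), W(4) → 6
combine T(5), 6 → 11
combine 11, V(22) → 33
T's leaf is at depth 2, giving a 2-bit codeword.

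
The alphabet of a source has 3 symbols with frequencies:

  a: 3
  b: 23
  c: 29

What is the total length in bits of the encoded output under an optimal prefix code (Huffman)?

Merge the two smallest weights repeatedly:
a(3) + b(23) → 26
26 + c(29) → 55
Each symbol's bit-cost is frequency × depth; summing gives 81 bits (equivalently 26 + 55).

81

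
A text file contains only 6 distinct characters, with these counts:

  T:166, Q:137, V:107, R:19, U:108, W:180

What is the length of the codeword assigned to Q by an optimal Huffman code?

2

Huffman merges, smallest pair first:
combine R(19), V(107) → 126
combine U(108), 126 → 234
combine Q(137), T(166) → 303
combine W(180), 234 → 414
combine 303, 414 → 717
Q sits 2 levels below the root, so its codeword is 2 bits.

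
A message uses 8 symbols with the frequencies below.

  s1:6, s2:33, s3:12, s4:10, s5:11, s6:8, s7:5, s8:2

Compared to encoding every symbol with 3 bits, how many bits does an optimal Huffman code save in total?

28

Fixed-length: 3 bits × 87 symbols = 261 bits.
Huffman merges:
s8(2) + s7(5) → 7
s1(6) + 7 → 13
s6(8) + s4(10) → 18
s5(11) + s3(12) → 23
13 + 18 → 31
23 + 31 → 54
s2(33) + 54 → 87
Huffman total = 7 + 13 + 18 + 23 + 31 + 54 + 87 = 233 bits.
Saving = 261 − 233 = 28 bits.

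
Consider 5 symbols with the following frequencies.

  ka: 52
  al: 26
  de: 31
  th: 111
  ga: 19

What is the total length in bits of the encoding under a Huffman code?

488

Merge the two smallest weights repeatedly:
combine ga(19), al(26) → 45
combine de(31), 45 → 76
combine ka(52), 76 → 128
combine th(111), 128 → 239
Total encoded bits = sum of merged weights = 45 + 76 + 128 + 239 = 488.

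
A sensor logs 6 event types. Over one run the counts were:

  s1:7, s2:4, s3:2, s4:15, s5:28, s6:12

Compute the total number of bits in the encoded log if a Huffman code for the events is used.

Merge the two smallest weights repeatedly:
combine s3(2), s2(4) → 6
combine 6, s1(7) → 13
combine s6(12), 13 → 25
combine s4(15), 25 → 40
combine s5(28), 40 → 68
Each symbol's bit-cost is frequency × depth; summing gives 152 bits (equivalently 6 + 13 + 25 + 40 + 68).

152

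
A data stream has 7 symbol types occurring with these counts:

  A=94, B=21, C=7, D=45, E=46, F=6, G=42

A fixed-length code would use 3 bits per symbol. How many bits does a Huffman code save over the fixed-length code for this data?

Fixed-length: 3 bits × 261 symbols = 783 bits.
Huffman merges:
combine F(6), C(7) → 13
combine 13, B(21) → 34
combine 34, G(42) → 76
combine D(45), E(46) → 91
combine 76, 91 → 167
combine A(94), 167 → 261
Huffman total = 13 + 34 + 76 + 91 + 167 + 261 = 642 bits.
Saving = 783 − 642 = 141 bits.

141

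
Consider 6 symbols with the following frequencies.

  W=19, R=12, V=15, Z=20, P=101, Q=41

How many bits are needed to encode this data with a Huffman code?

447

Build the Huffman tree bottom-up:
merge R(12) and V(15): 27
merge W(19) and Z(20): 39
merge 27 and 39: 66
merge Q(41) and 66: 107
merge P(101) and 107: 208
Total encoded bits = sum of merged weights = 27 + 39 + 66 + 107 + 208 = 447.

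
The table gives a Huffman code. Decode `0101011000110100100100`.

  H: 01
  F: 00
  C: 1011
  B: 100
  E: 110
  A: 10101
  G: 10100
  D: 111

HHHBHGBB

Read left to right; each codeword is recognised as soon as it completes (prefix code):
  01→H | 01→H | 01→H | 100→B | 01→H | 10100→G | 100→B | 100→B
Decoded message: HHHBHGBB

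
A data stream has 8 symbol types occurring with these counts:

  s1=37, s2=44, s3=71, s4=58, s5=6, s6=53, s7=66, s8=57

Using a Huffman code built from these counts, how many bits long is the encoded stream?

1148

Merge the two smallest weights repeatedly:
s5(6) + s1(37) → 43
43 + s2(44) → 87
s6(53) + s8(57) → 110
s4(58) + s7(66) → 124
s3(71) + 87 → 158
110 + 124 → 234
158 + 234 → 392
Each symbol's bit-cost is frequency × depth; summing gives 1148 bits (equivalently 43 + 87 + 110 + 124 + 158 + 234 + 392).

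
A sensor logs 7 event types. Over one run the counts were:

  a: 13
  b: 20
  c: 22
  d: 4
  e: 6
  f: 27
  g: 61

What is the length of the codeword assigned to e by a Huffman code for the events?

5

Huffman merges, smallest pair first:
d(4) + e(6) → 10
10 + a(13) → 23
b(20) + c(22) → 42
23 + f(27) → 50
42 + 50 → 92
g(61) + 92 → 153
e's leaf is at depth 5, giving a 5-bit codeword.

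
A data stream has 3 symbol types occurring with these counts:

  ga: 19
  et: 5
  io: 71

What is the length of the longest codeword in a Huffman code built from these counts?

Merge the two lowest-weight nodes at each step:
et(5) + ga(19) → 24
24 + io(71) → 95
Maximum depth reached is 2.

2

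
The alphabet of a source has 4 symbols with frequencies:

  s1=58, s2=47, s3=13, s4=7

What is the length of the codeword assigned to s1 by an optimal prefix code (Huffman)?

1

Huffman merges, smallest pair first:
combine s4(7), s3(13) → 20
combine 20, s2(47) → 67
combine s1(58), 67 → 125
s1 sits one level below the root: a 1-bit codeword.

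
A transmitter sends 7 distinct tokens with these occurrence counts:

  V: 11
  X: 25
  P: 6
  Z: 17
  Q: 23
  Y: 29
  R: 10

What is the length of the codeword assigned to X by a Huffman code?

Huffman merges, smallest pair first:
P(6) + R(10) → 16
V(11) + 16 → 27
Z(17) + Q(23) → 40
X(25) + 27 → 52
Y(29) + 40 → 69
52 + 69 → 121
X's leaf is at depth 2, giving a 2-bit codeword.

2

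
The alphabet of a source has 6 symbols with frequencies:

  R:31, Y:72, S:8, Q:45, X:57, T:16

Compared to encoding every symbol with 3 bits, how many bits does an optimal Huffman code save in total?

Fixed-length: 3 bits × 229 symbols = 687 bits.
Huffman merges:
S(8) + T(16) → 24
24 + R(31) → 55
Q(45) + 55 → 100
X(57) + Y(72) → 129
100 + 129 → 229
Huffman total = 24 + 55 + 100 + 129 + 229 = 537 bits.
Saving = 687 − 537 = 150 bits.

150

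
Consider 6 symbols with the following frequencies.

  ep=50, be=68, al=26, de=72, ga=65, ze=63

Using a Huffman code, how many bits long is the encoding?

Build the Huffman tree bottom-up:
al(26) + ep(50) → 76
ze(63) + ga(65) → 128
be(68) + de(72) → 140
76 + 128 → 204
140 + 204 → 344
Total encoded bits = sum of merged weights = 76 + 128 + 140 + 204 + 344 = 892.

892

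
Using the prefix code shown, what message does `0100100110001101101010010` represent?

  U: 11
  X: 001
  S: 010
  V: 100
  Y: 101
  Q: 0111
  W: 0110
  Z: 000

Read left to right; each codeword is recognised as soon as it completes (prefix code):
  010→S | 010→S | 0110→W | 001→X | 101→Y | 101→Y | 010→S | 010→S
Decoded message: SSWXYYSS

SSWXYYSS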